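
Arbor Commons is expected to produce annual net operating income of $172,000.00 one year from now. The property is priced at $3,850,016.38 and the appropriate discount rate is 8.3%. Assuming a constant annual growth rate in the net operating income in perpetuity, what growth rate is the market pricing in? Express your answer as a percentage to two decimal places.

P = D₁/(r−g) ⇒ g = r − D₁/P = 0.083 − $172,000.00/$3,850,016.38 = 0.038325

3.83%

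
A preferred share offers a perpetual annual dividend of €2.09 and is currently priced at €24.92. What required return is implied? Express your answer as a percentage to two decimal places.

8.39%

P = C/r ⇒ r = C/P = €2.09/€24.92 = 0.083868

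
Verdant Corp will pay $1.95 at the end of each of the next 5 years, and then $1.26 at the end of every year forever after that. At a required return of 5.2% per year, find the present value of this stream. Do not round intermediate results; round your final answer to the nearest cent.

$27.20

PV of 5-year annuity: $1.95 × [1 − (1+0.052)^−5] / 0.052 = 8.39601
Perpetuity value at year 5: $1.26 / 0.052 = 24.23077
PV of perpetuity: 24.23077 / (1+0.052)^5 = 18.80566
Total PV = 8.39601 + 18.80566 = 27.20166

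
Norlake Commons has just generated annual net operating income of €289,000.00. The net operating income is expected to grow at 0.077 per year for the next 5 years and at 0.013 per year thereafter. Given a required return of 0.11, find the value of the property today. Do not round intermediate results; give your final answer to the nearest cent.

€3916487.13

D_1 = 311253.00000
D_2 = 335219.48100
D_3 = 361031.38104
D_4 = 388830.79738
D_5 = 418770.76877
Terminal value at year 5: TV = D_5×(1+g_2)/(r−g_2) = 424214.78877/0.097 = 4373348.33782
P_0 = D_1/(1+r)^1 + D_2/(1+r)^2 + D_3/(1+r)^3 + D_4/(1+r)^4 + D_5/(1+r)^5 + TV/(1+r)^5
    = 280408.10811 + 272071.65084 + 263983.03419 + 256134.88993 + 248520.06888 + 2595369.37914 = 3916487.13110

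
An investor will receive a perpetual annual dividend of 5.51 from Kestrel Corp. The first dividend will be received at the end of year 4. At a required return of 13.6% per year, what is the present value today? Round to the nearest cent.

Value at end of year 3: C / r = 5.51 / 0.136 = 40.5147
Discount to today: PV = 40.5147 / (1 + 0.136)^3 = 40.5147 / 1.466003 = 27.64

27.64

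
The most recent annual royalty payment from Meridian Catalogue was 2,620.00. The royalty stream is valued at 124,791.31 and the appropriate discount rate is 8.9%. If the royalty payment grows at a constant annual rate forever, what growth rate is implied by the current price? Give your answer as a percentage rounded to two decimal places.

6.66%

P = D₀(1+g)/(r−g) ⇒ P(r−g) = D₀(1+g) ⇒ g(P+D₀) = P·r − D₀
g = (P·r − D₀)/(P + D₀) = (124,791.31×0.089 − 2,620.00) / (124,791.31 + 2,620.00) = 0.066607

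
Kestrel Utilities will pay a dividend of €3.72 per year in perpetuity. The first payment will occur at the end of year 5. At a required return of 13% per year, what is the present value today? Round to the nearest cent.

€17.55

Value at end of year 4: C / r = €3.72 / 0.13 = €28.6154
Discount to today: PV = €28.6154 / (1 + 0.13)^4 = €28.6154 / 1.630474 = €17.55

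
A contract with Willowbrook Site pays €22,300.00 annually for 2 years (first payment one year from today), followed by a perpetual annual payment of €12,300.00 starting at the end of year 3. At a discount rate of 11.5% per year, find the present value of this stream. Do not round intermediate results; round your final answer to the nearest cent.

PV of 2-year annuity: €22,300.00 × [1 − (1+0.115)^−2] / 0.115 = 37937.21973
Perpetuity value at year 2: €12,300.00 / 0.115 = 106956.52174
PV of perpetuity: 106956.52174 / (1+0.115)^2 = 86031.50817
Total PV = 37937.21973 + 86031.50817 = 123968.72790

€123968.73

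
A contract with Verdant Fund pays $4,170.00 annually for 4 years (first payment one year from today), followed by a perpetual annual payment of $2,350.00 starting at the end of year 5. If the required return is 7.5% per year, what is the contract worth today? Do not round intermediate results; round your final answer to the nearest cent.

$37429.11

PV of 4-year annuity: $4,170.00 × [1 − (1+0.075)^−4] / 0.075 = 13966.69054
Perpetuity value at year 4: $2,350.00 / 0.075 = 31333.33333
PV of perpetuity: 31333.33333 / (1+0.075)^4 = 23462.41660
Total PV = 13966.69054 + 23462.41660 = 37429.10714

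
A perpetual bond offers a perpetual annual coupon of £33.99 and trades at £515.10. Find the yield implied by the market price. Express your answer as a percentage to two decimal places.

6.60%

P = C/r ⇒ r = C/P = £33.99/£515.10 = 0.065987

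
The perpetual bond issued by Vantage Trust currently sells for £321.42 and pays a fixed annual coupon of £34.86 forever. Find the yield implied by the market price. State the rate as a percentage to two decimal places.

P = C/r ⇒ r = C/P = £34.86/£321.42 = 0.108456

10.85%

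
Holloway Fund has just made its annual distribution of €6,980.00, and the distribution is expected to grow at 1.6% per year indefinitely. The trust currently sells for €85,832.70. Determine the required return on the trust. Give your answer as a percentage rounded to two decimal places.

D₁ = €6,980.00 × 1.016 = €7,091.6800
P = D₁/(r − g) ⇒ r = D₁/P + g = €7,091.6800/€85,832.70 + 0.016 = 0.082622 + 0.016 = 0.098622

9.86%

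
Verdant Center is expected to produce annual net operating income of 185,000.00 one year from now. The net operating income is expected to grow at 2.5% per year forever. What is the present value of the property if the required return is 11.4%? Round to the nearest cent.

2078651.69

Growing perpetuity: P = D₁ / (r − g) = 185,000.0000 / (0.114 − 0.025) = 2,078,651.69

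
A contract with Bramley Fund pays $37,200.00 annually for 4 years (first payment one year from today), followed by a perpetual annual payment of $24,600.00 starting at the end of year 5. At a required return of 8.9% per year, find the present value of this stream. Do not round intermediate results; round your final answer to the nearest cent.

PV of 4-year annuity: $37,200.00 × [1 − (1+0.089)^−4] / 0.089 = 120782.58583
Perpetuity value at year 4: $24,600.00 / 0.089 = 276404.49438
PV of perpetuity: 276404.49438 / (1+0.089)^4 = 196532.13924
Total PV = 120782.58583 + 196532.13924 = 317314.72507

$317314.73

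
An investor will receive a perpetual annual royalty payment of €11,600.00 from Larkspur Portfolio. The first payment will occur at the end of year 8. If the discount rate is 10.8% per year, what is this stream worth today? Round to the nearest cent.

€52390.91

Value at end of year 7: C / r = €11,600.00 / 0.108 = €107,407.4074
Discount to today: PV = €107,407.4074 / (1 + 0.108)^7 = €107,407.4074 / 2.050115 = €52,390.91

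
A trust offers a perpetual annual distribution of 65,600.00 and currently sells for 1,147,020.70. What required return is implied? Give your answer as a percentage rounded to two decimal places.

5.72%

P = C/r ⇒ r = C/P = 65,600.00/1,147,020.70 = 0.057192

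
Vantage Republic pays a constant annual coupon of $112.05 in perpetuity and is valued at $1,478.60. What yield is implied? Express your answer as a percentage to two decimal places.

7.58%

P = C/r ⇒ r = C/P = $112.05/$1,478.60 = 0.075781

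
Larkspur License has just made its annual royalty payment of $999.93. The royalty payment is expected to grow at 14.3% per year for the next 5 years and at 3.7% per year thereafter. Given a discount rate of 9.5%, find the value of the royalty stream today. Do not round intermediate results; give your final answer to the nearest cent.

D_1 = 1142.91999
D_2 = 1306.35755
D_3 = 1493.16668
D_4 = 1706.68951
D_5 = 1950.74611
Terminal value at year 5: TV = D_5×(1+g_2)/(r−g_2) = 2022.92372/0.058 = 34877.99516
P_0 = D_1/(1+r)^1 + D_2/(1+r)^2 + D_3/(1+r)^3 + D_4/(1+r)^4 + D_5/(1+r)^5 + TV/(1+r)^5
    = 1043.76255 + 1089.51652 + 1137.27615 + 1187.12935 + 1239.16790 + 22155.46744 = 27852.31991

$27852.32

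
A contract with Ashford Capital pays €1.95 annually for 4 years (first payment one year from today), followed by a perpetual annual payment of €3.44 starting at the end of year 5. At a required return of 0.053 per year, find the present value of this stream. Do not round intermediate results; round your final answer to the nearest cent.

€59.66

PV of 4-year annuity: €1.95 × [1 − (1+0.053)^−4] / 0.053 = 6.86669
Perpetuity value at year 4: €3.44 / 0.053 = 64.90566
PV of perpetuity: 64.90566 / (1+0.053)^4 = 52.79212
Total PV = 6.86669 + 52.79212 = 59.65881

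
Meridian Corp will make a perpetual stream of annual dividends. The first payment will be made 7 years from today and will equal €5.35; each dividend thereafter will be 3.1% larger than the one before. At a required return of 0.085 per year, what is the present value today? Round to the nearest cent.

Value at end of year 6: C₁ / (r − g) = €5.35 / (0.085 − 0.031) = €99.0741
Discount to today: PV = €99.0741 / (1 + 0.085)^6 = €99.0741 / 1.631468 = €60.73

€60.73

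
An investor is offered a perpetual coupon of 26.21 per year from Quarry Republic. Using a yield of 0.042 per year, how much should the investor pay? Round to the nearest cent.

624.05

Level perpetuity: PV = C / r = 26.21 / 0.042 = 624.05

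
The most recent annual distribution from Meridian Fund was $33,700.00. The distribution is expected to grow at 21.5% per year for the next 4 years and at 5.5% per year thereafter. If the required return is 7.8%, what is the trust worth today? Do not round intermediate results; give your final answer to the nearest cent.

$2677932.21

D_1 = 40945.50000
D_2 = 49748.78250
D_3 = 60444.77074
D_4 = 73440.39645
Terminal value at year 4: TV = D_4×(1+g_2)/(r−g_2) = 77479.61825/0.023 = 3368679.05437
P_0 = D_1/(1+r)^1 + D_2/(1+r)^2 + D_3/(1+r)^3 + D_4/(1+r)^4 + TV/(1+r)^4
    = 37982.83859 + 42809.97114 + 48250.57044 + 54382.60026 + 2494506.22943 = 2677932.20985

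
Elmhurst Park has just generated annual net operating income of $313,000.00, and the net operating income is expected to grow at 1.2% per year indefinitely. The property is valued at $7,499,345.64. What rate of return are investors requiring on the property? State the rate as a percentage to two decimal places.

5.42%

D₁ = $313,000.00 × 1.012 = $316,756.0000
P = D₁/(r − g) ⇒ r = D₁/P + g = $316,756.0000/$7,499,345.64 + 0.012 = 0.042238 + 0.012 = 0.054238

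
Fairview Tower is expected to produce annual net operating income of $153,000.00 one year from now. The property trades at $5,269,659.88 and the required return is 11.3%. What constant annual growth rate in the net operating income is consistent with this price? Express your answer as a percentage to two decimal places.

8.40%

P = D₁/(r−g) ⇒ g = r − D₁/P = 0.113 − $153,000.00/$5,269,659.88 = 0.083966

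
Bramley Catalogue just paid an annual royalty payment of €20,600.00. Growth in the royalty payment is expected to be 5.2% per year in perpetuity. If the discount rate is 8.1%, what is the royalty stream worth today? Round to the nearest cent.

D₁ = D₀ × (1 + g) = €20,600.00 × 1.052 = €21,671.2000
Growing perpetuity: P = D₁ / (r − g) = €21,671.2000 / (0.081 − 0.052) = €747,282.76

€747282.76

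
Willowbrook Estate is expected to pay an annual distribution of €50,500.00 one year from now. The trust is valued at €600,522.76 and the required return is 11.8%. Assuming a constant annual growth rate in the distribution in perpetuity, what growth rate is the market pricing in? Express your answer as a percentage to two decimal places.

P = D₁/(r−g) ⇒ g = r − D₁/P = 0.118 − €50,500.00/€600,522.76 = 0.033907

3.39%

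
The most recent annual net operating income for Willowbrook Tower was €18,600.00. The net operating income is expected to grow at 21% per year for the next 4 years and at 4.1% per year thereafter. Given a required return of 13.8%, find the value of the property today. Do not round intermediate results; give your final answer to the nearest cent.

€342068.09

D_1 = 22506.00000
D_2 = 27232.26000
D_3 = 32951.03460
D_4 = 39870.75187
Terminal value at year 4: TV = D_4×(1+g_2)/(r−g_2) = 41505.45269/0.097 = 427891.26487
P_0 = D_1/(1+r)^1 + D_2/(1+r)^2 + D_3/(1+r)^3 + D_4/(1+r)^4 + TV/(1+r)^4
    = 19776.80141 + 21028.05773 + 22358.47966 + 23773.07592 + 255131.67041 = 342068.08513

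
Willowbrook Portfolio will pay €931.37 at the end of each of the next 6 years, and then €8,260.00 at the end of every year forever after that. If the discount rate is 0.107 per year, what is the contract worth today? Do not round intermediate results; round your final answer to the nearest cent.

€45922.41

PV of 6-year annuity: €931.37 × [1 − (1+0.107)^−6] / 0.107 = 3974.48400
Perpetuity value at year 6: €8,260.00 / 0.107 = 77196.26168
PV of perpetuity: 77196.26168 / (1+0.107)^6 = 41947.93094
Total PV = 3974.48400 + 41947.93094 = 45922.41494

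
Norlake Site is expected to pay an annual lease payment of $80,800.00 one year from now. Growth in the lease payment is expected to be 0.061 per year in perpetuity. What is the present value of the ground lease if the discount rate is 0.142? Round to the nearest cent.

Growing perpetuity: P = D₁ / (r − g) = $80,800.0000 / (0.142 − 0.061) = $997,530.86

$997530.86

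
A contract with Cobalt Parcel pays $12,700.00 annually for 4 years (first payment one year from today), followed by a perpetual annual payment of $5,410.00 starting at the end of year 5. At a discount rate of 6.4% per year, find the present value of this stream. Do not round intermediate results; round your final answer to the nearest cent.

$109562.21

PV of 4-year annuity: $12,700.00 × [1 − (1+0.064)^−4] / 0.064 = 43606.74372
Perpetuity value at year 4: $5,410.00 / 0.064 = 84531.25000
PV of perpetuity: 84531.25000 / (1+0.064)^4 = 65955.46390
Total PV = 43606.74372 + 65955.46390 = 109562.20761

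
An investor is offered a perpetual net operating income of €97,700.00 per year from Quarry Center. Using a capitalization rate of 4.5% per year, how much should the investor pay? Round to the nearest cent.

€2171111.11

Level perpetuity: PV = C / r = €97,700.00 / 0.045 = €2,171,111.11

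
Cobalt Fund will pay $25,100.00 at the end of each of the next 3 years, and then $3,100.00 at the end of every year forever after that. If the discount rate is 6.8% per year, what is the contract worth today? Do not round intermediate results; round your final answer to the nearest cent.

PV of 3-year annuity: $25,100.00 × [1 − (1+0.068)^−3] / 0.068 = 66111.77098
Perpetuity value at year 3: $3,100.00 / 0.068 = 45588.23529
PV of perpetuity: 45588.23529 / (1+0.068)^3 = 37423.03649
Total PV = 66111.77098 + 37423.03649 = 103534.80747

$103534.81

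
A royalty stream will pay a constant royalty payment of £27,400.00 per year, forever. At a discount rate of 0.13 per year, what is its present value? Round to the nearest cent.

Level perpetuity: PV = C / r = £27,400.00 / 0.13 = £210,769.23

£210769.23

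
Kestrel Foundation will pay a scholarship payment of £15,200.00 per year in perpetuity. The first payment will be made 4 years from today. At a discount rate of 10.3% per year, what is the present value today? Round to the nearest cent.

£109971.42

Value at end of year 3: C / r = £15,200.00 / 0.103 = £147,572.8155
Discount to today: PV = £147,572.8155 / (1 + 0.103)^3 = £147,572.8155 / 1.341920 = £109,971.42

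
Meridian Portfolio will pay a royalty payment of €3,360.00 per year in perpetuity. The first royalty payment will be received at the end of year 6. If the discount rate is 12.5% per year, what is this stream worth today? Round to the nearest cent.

€14916.49

Value at end of year 5: C / r = €3,360.00 / 0.125 = €26,880.0000
Discount to today: PV = €26,880.0000 / (1 + 0.125)^5 = €26,880.0000 / 1.802032 = €14,916.49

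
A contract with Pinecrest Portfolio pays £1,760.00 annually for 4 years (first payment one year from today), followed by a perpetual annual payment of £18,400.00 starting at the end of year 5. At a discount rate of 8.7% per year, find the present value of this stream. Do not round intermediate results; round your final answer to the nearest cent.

PV of 4-year annuity: £1,760.00 × [1 − (1+0.087)^−4] / 0.087 = 5739.65640
Perpetuity value at year 4: £18,400.00 / 0.087 = 211494.25287
PV of perpetuity: 211494.25287 / (1+0.087)^4 = 151488.75418
Total PV = 5739.65640 + 151488.75418 = 157228.41058

£157228.41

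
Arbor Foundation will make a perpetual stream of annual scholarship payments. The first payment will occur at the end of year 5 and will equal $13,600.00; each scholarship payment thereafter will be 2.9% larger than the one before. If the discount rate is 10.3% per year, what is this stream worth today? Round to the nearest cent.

$124166.70

Value at end of year 4: C₁ / (r − g) = $13,600.00 / (0.103 − 0.029) = $183,783.7838
Discount to today: PV = $183,783.7838 / (1 + 0.103)^4 = $183,783.7838 / 1.480137 = $124,166.70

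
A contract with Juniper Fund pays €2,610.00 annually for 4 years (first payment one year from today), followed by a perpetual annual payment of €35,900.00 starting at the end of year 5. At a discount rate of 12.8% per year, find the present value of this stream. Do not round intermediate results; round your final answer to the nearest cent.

€181035.70

PV of 4-year annuity: €2,610.00 × [1 − (1+0.128)^−4] / 0.128 = 7795.74195
Perpetuity value at year 4: €35,900.00 / 0.128 = 280468.75000
PV of perpetuity: 280468.75000 / (1+0.128)^4 = 173239.96222
Total PV = 7795.74195 + 173239.96222 = 181035.70417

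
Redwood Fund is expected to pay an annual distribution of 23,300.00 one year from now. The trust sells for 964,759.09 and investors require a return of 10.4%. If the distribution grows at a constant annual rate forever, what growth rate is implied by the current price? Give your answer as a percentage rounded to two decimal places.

P = D₁/(r−g) ⇒ g = r − D₁/P = 0.104 − 23,300.00/964,759.09 = 0.079849

7.98%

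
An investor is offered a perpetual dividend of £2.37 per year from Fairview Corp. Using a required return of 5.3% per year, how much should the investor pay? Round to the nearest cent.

£44.72

Level perpetuity: PV = C / r = £2.37 / 0.053 = £44.72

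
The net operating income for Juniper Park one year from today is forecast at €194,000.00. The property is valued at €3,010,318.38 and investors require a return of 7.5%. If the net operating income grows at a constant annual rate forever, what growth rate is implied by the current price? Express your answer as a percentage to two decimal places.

P = D₁/(r−g) ⇒ g = r − D₁/P = 0.075 − €194,000.00/€3,010,318.38 = 0.010555

1.06%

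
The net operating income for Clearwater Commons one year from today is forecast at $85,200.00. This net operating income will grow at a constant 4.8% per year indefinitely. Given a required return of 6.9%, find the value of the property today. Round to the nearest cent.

$4057142.86

Growing perpetuity: P = D₁ / (r − g) = $85,200.0000 / (0.069 − 0.048) = $4,057,142.86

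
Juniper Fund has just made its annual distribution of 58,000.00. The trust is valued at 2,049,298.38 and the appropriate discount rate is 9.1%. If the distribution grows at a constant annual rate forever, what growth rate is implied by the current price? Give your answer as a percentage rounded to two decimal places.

6.10%

P = D₀(1+g)/(r−g) ⇒ P(r−g) = D₀(1+g) ⇒ g(P+D₀) = P·r − D₀
g = (P·r − D₀)/(P + D₀) = (2,049,298.38×0.091 − 58,000.00) / (2,049,298.38 + 58,000.00) = 0.060972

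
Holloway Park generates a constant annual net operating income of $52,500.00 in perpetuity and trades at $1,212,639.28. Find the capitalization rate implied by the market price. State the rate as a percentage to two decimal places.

P = C/r ⇒ r = C/P = $52,500.00/$1,212,639.28 = 0.043294

4.33%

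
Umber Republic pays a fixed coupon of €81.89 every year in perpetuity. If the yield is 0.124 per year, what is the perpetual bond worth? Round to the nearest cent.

Level perpetuity: PV = C / r = €81.89 / 0.124 = €660.40

€660.40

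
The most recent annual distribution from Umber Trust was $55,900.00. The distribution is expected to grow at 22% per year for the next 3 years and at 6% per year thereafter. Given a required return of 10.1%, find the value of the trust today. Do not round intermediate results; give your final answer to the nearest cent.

$2172941.03

D_1 = 68198.00000
D_2 = 83201.56000
D_3 = 101505.90320
Terminal value at year 3: TV = D_3×(1+g_2)/(r−g_2) = 107596.25739/0.041 = 2624298.96078
P_0 = D_1/(1+r)^1 + D_2/(1+r)^2 + D_3/(1+r)^3 + TV/(1+r)^3
    = 61941.87103 + 68636.76898 + 76055.27535 + 1966307.11883 = 2172941.03419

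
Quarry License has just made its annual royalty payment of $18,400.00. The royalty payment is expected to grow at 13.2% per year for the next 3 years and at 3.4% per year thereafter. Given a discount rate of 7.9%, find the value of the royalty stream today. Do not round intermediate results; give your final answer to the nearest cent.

D_1 = 20828.80000
D_2 = 23578.20160
D_3 = 26690.52421
Terminal value at year 3: TV = D_3×(1+g_2)/(r−g_2) = 27598.00203/0.045 = 613288.93410
P_0 = D_1/(1+r)^1 + D_2/(1+r)^2 + D_3/(1+r)^3 + TV/(1+r)^3
    = 19303.79981 + 20251.99387 + 21246.76280 + 488203.39421 = 549005.95070

$549005.95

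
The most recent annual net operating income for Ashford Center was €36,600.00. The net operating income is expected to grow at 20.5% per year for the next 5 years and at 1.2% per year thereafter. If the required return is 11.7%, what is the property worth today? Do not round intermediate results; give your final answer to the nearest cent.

D_1 = 44103.00000
D_2 = 53144.11500
D_3 = 64038.65858
D_4 = 77166.58358
D_5 = 92985.73322
Terminal value at year 5: TV = D_5×(1+g_2)/(r−g_2) = 94101.56202/0.105 = 896205.35253
P_0 = D_1/(1+r)^1 + D_2/(1+r)^2 + D_3/(1+r)^3 + D_4/(1+r)^4 + D_5/(1+r)^5 + TV/(1+r)^5
    = 39483.43778 + 42594.03986 + 45949.70280 + 49569.73311 + 53474.95827 + 515396.74070 = 746468.61253

€746468.61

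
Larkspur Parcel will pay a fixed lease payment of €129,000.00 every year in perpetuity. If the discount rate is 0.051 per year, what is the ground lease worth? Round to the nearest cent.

Level perpetuity: PV = C / r = €129,000.00 / 0.051 = €2,529,411.76

€2529411.76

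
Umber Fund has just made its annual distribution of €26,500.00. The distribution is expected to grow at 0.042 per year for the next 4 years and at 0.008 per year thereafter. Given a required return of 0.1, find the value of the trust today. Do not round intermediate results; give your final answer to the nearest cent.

€326530.91

D_1 = 27613.00000
D_2 = 28772.74600
D_3 = 29981.20133
D_4 = 31240.41179
Terminal value at year 4: TV = D_4×(1+g_2)/(r−g_2) = 31490.33508/0.092 = 342286.25089
P_0 = D_1/(1+r)^1 + D_2/(1+r)^2 + D_3/(1+r)^3 + D_4/(1+r)^4 + TV/(1+r)^4
    = 25102.72727 + 23779.12893 + 22525.32031 + 21337.62160 + 233786.11495 = 326530.91306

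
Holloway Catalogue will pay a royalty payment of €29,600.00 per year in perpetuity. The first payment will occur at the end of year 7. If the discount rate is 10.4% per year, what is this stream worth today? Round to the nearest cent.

€157196.88

Value at end of year 6: C / r = €29,600.00 / 0.104 = €284,615.3846
Discount to today: PV = €284,615.3846 / (1 + 0.104)^6 = €284,615.3846 / 1.810566 = €157,196.88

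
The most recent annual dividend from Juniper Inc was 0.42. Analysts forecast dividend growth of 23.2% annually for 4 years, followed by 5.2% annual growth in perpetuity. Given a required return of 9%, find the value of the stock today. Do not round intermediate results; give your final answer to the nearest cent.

D_1 = 0.51744
D_2 = 0.63749
D_3 = 0.78538
D_4 = 0.96759
Terminal value at year 4: TV = D_4×(1+g_2)/(r−g_2) = 1.01791/0.038 = 26.78701
P_0 = D_1/(1+r)^1 + D_2/(1+r)^2 + D_3/(1+r)^3 + D_4/(1+r)^4 + TV/(1+r)^4
    = 0.47472 + 0.53656 + 0.60646 + 0.68547 + 18.97659 = 21.27980

21.28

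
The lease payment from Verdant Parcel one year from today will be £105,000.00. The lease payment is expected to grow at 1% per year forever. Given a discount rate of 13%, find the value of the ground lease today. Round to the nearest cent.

£875000.00

Growing perpetuity: P = D₁ / (r − g) = £105,000.0000 / (0.13 − 0.01) = £875,000.00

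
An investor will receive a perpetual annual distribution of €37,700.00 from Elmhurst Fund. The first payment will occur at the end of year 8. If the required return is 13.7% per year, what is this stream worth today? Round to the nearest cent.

Value at end of year 7: C / r = €37,700.00 / 0.137 = €275,182.4818
Discount to today: PV = €275,182.4818 / (1 + 0.137)^7 = €275,182.4818 / 2.456537 = €112,020.51

€112020.51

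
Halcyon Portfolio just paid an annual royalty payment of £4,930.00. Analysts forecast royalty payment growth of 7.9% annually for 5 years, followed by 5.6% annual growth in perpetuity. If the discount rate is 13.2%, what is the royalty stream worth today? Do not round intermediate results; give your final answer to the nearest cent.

£75294.33

D_1 = 5319.47000
D_2 = 5739.70813
D_3 = 6193.14507
D_4 = 6682.40353
D_5 = 7210.31341
Terminal value at year 5: TV = D_5×(1+g_2)/(r−g_2) = 7614.09096/0.076 = 100185.40741
P_0 = D_1/(1+r)^1 + D_2/(1+r)^2 + D_3/(1+r)^3 + D_4/(1+r)^4 + D_5/(1+r)^5 + TV/(1+r)^5
    = 4699.17845 + 4479.16391 + 4269.45040 + 4069.55564 + 3879.01991 + 53897.96082 = 75294.32912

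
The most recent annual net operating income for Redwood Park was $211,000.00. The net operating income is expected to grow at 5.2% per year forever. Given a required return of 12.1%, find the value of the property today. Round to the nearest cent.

D₁ = D₀ × (1 + g) = $211,000.00 × 1.052 = $221,972.0000
Growing perpetuity: P = D₁ / (r − g) = $221,972.0000 / (0.121 − 0.052) = $3,216,985.51

$3216985.51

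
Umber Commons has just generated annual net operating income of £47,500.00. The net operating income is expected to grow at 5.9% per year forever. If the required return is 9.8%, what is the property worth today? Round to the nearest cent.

£1289807.69

D₁ = D₀ × (1 + g) = £47,500.00 × 1.059 = £50,302.5000
Growing perpetuity: P = D₁ / (r − g) = £50,302.5000 / (0.098 − 0.059) = £1,289,807.69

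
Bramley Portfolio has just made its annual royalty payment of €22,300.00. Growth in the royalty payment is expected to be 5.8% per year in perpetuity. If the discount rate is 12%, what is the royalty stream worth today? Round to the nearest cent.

D₁ = D₀ × (1 + g) = €22,300.00 × 1.058 = €23,593.4000
Growing perpetuity: P = D₁ / (r − g) = €23,593.4000 / (0.12 − 0.058) = €380,538.71

€380538.71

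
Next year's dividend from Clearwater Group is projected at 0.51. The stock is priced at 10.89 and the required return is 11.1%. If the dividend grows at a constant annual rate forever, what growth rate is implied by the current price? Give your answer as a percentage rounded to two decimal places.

P = D₁/(r−g) ⇒ g = r − D₁/P = 0.111 − 0.51/10.89 = 0.064168

6.42%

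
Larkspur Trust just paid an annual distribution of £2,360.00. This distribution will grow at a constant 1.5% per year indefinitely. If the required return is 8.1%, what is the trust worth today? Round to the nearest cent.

D₁ = D₀ × (1 + g) = £2,360.00 × 1.015 = £2,395.4000
Growing perpetuity: P = D₁ / (r − g) = £2,395.4000 / (0.081 − 0.015) = £36,293.94

£36293.94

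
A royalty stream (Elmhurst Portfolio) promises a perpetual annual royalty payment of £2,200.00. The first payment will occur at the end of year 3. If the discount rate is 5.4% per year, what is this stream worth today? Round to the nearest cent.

Value at end of year 2: C / r = £2,200.00 / 0.054 = £40,740.7407
Discount to today: PV = £40,740.7407 / (1 + 0.054)^2 = £40,740.7407 / 1.110916 = £36,673.11

£36673.11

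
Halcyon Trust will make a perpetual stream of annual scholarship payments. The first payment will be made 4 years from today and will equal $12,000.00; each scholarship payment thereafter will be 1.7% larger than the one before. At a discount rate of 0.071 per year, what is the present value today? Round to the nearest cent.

Value at end of year 3: C₁ / (r − g) = $12,000.00 / (0.071 − 0.017) = $222,222.2222
Discount to today: PV = $222,222.2222 / (1 + 0.071)^3 = $222,222.2222 / 1.228481 = $180,891.88

$180891.88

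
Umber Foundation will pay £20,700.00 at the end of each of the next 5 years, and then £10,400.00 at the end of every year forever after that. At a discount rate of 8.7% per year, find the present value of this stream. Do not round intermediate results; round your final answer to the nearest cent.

£159917.45

PV of 5-year annuity: £20,700.00 × [1 − (1+0.087)^−5] / 0.087 = 81146.44529
Perpetuity value at year 5: £10,400.00 / 0.087 = 119540.22989
PV of perpetuity: 119540.22989 / (1+0.087)^5 = 78771.00134
Total PV = 81146.44529 + 78771.00134 = 159917.44662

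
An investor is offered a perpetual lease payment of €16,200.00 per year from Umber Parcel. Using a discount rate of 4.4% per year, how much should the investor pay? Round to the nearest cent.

€368181.82

Level perpetuity: PV = C / r = €16,200.00 / 0.044 = €368,181.82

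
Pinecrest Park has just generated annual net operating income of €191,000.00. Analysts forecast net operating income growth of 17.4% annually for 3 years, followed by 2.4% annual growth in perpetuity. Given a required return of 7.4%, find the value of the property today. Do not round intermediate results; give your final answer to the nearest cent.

€5795703.46

D_1 = 224234.00000
D_2 = 263250.71600
D_3 = 309056.34058
Terminal value at year 3: TV = D_3×(1+g_2)/(r−g_2) = 316473.69276/0.05 = 6329473.85516
P_0 = D_1/(1+r)^1 + D_2/(1+r)^2 + D_3/(1+r)^3 + TV/(1+r)^3
    = 208783.98510 + 228223.83474 + 249473.72624 + 5109221.91344 = 5795703.45953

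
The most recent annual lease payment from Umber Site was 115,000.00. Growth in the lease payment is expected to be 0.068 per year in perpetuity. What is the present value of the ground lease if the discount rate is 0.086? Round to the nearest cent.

6823333.33

D₁ = D₀ × (1 + g) = 115,000.00 × 1.068 = 122,820.0000
Growing perpetuity: P = D₁ / (r − g) = 122,820.0000 / (0.086 − 0.068) = 6,823,333.33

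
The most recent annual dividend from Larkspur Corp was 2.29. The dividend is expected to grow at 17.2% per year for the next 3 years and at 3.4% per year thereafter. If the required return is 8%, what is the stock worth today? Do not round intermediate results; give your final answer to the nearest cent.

D_1 = 2.68388
D_2 = 3.14551
D_3 = 3.68653
Terminal value at year 3: TV = D_3×(1+g_2)/(r−g_2) = 3.81188/0.046 = 82.86689
P_0 = D_1/(1+r)^1 + D_2/(1+r)^2 + D_3/(1+r)^3 + TV/(1+r)^3
    = 2.48507 + 2.69677 + 2.92649 + 65.78241 = 73.89074

73.89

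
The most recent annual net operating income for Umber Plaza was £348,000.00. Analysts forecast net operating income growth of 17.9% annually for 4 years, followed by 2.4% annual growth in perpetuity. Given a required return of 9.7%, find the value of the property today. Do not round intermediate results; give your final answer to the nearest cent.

D_1 = 410292.00000
D_2 = 483734.26800
D_3 = 570322.70197
D_4 = 672410.46562
Terminal value at year 4: TV = D_4×(1+g_2)/(r−g_2) = 688548.31680/0.073 = 9432168.72329
P_0 = D_1/(1+r)^1 + D_2/(1+r)^2 + D_3/(1+r)^3 + D_4/(1+r)^4 + TV/(1+r)^4
    = 374012.76208 + 401969.96034 + 432016.94005 + 464309.91096 + 6513059.57291 = 8185369.14634

£8185369.15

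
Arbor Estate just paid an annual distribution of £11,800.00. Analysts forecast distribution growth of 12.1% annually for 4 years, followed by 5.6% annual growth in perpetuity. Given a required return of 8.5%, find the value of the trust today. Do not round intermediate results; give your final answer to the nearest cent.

D_1 = 13227.80000
D_2 = 14828.36380
D_3 = 16622.59582
D_4 = 18633.92991
Terminal value at year 4: TV = D_4×(1+g_2)/(r−g_2) = 19677.42999/0.029 = 678532.06859
P_0 = D_1/(1+r)^1 + D_2/(1+r)^2 + D_3/(1+r)^3 + D_4/(1+r)^4 + TV/(1+r)^4
    = 12191.52074 + 12596.03202 + 13013.96488 + 13445.76464 + 489611.29175 = 540858.57403

£540858.57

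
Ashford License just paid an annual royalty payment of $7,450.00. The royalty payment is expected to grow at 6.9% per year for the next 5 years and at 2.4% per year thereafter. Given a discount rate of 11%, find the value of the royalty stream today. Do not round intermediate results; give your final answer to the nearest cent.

D_1 = 7964.05000
D_2 = 8513.56945
D_3 = 9101.00574
D_4 = 9728.97514
D_5 = 10400.27442
Terminal value at year 5: TV = D_5×(1+g_2)/(r−g_2) = 10649.88101/0.086 = 123835.82569
P_0 = D_1/(1+r)^1 + D_2/(1+r)^2 + D_3/(1+r)^3 + D_4/(1+r)^4 + D_5/(1+r)^5 + TV/(1+r)^5
    = 7174.81982 + 6909.80395 + 6654.57696 + 6408.77727 + 6172.05667 + 73490.53521 = 106810.56988

$106810.57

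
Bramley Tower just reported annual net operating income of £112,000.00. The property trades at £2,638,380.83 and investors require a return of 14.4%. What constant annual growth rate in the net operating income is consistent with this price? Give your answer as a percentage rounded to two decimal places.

9.74%

P = D₀(1+g)/(r−g) ⇒ P(r−g) = D₀(1+g) ⇒ g(P+D₀) = P·r − D₀
g = (P·r − D₀)/(P + D₀) = (£2,638,380.83×0.144 − £112,000.00) / (£2,638,380.83 + £112,000.00) = 0.097414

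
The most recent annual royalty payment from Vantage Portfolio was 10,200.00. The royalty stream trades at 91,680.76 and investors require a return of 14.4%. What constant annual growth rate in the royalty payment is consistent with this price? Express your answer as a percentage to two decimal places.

P = D₀(1+g)/(r−g) ⇒ P(r−g) = D₀(1+g) ⇒ g(P+D₀) = P·r − D₀
g = (P·r − D₀)/(P + D₀) = (91,680.76×0.144 − 10,200.00) / (91,680.76 + 10,200.00) = 0.029466

2.95%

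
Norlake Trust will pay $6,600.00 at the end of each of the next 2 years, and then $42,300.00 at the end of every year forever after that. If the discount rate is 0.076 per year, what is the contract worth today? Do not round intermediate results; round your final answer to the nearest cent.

PV of 2-year annuity: $6,600.00 × [1 − (1+0.076)^−2] / 0.076 = 11834.41357
Perpetuity value at year 2: $42,300.00 / 0.076 = 556578.94737
PV of perpetuity: 556578.94737 / (1+0.076)^2 = 480731.11497
Total PV = 11834.41357 + 480731.11497 = 492565.52854

$492565.53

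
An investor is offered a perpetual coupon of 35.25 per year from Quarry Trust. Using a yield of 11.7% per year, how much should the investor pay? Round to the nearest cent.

301.28

Level perpetuity: PV = C / r = 35.25 / 0.117 = 301.28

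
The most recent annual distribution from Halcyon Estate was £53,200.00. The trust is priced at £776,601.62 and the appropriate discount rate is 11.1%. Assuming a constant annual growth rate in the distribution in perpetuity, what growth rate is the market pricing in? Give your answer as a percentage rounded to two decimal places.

3.98%

P = D₀(1+g)/(r−g) ⇒ P(r−g) = D₀(1+g) ⇒ g(P+D₀) = P·r − D₀
g = (P·r − D₀)/(P + D₀) = (£776,601.62×0.111 − £53,200.00) / (£776,601.62 + £53,200.00) = 0.039772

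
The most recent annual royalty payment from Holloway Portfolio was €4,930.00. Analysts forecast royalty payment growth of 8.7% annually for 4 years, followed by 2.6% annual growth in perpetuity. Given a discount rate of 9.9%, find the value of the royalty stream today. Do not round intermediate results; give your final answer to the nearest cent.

€85500.56

D_1 = 5358.91000
D_2 = 5825.13517
D_3 = 6331.92193
D_4 = 6882.79914
Terminal value at year 4: TV = D_4×(1+g_2)/(r−g_2) = 7061.75192/0.073 = 96736.32761
P_0 = D_1/(1+r)^1 + D_2/(1+r)^2 + D_3/(1+r)^3 + D_4/(1+r)^4 + TV/(1+r)^4
    = 4876.16924 + 4822.92627 + 4770.26465 + 4718.17805 + 66313.02302 = 85500.56123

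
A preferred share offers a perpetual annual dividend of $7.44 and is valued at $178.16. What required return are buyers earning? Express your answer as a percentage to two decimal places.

4.18%

P = C/r ⇒ r = C/P = $7.44/$178.16 = 0.041760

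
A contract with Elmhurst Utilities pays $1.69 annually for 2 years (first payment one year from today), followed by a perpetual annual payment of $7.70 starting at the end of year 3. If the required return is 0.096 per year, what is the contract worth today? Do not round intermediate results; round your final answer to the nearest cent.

$69.72

PV of 2-year annuity: $1.69 × [1 − (1+0.096)^−2] / 0.096 = 2.94888
Perpetuity value at year 2: $7.70 / 0.096 = 80.20833
PV of perpetuity: 80.20833 / (1+0.096)^2 = 66.77261
Total PV = 2.94888 + 66.77261 = 69.72149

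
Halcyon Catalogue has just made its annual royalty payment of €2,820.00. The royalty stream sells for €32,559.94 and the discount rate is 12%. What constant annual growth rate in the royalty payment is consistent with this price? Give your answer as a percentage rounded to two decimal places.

3.07%

P = D₀(1+g)/(r−g) ⇒ P(r−g) = D₀(1+g) ⇒ g(P+D₀) = P·r − D₀
g = (P·r − D₀)/(P + D₀) = (€32,559.94×0.12 − €2,820.00) / (€32,559.94 + €2,820.00) = 0.030729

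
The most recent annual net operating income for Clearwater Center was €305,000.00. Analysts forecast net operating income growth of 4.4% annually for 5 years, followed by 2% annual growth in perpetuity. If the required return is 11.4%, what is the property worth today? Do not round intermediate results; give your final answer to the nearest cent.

€3652983.17

D_1 = 318420.00000
D_2 = 332430.48000
D_3 = 347057.42112
D_4 = 362327.94765
D_5 = 378270.37735
Terminal value at year 5: TV = D_5×(1+g_2)/(r−g_2) = 385835.78489/0.094 = 4104636.00950
P_0 = D_1/(1+r)^1 + D_2/(1+r)^2 + D_3/(1+r)^3 + D_4/(1+r)^4 + D_5/(1+r)^5 + TV/(1+r)^5
    = 285834.82944 + 267873.93352 + 251041.63967 + 235267.03036 + 220483.64425 + 2392482.09715 = 3652983.17438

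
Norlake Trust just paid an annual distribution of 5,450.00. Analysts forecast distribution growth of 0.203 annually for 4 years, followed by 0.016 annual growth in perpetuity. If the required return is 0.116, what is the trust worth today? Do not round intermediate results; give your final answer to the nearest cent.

D_1 = 6556.35000
D_2 = 7887.28905
D_3 = 9488.40873
D_4 = 11414.55570
Terminal value at year 4: TV = D_4×(1+g_2)/(r−g_2) = 11597.18859/0.1 = 115971.88590
P_0 = D_1/(1+r)^1 + D_2/(1+r)^2 + D_3/(1+r)^3 + D_4/(1+r)^4 + TV/(1+r)^4
    = 5874.86559 + 6332.85243 + 6826.54253 + 7358.71924 + 74764.58744 = 101157.56723

101157.57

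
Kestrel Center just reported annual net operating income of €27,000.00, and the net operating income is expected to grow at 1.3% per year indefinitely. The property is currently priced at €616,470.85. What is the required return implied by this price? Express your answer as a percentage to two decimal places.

D₁ = €27,000.00 × 1.013 = €27,351.0000
P = D₁/(r − g) ⇒ r = D₁/P + g = €27,351.0000/€616,470.85 + 0.013 = 0.044367 + 0.013 = 0.057367

5.74%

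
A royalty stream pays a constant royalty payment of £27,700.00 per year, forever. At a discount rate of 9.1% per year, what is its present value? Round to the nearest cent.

Level perpetuity: PV = C / r = £27,700.00 / 0.091 = £304,395.60

£304395.60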